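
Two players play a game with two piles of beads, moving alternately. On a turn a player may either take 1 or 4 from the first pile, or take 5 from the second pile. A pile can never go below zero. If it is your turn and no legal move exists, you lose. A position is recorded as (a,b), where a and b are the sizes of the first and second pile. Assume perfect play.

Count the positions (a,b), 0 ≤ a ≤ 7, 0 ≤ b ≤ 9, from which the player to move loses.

Use the standard recursion: the mover loses at a terminal position; elsewhere, the mover wins exactly when some move hands the opponent an L position.
Every move lowers a or b (never raises either), so fill the grid row by row in increasing a, and left to right within a row: each cell's successors are then already labelled.
      b=0  b=1  b=2  b=3  b=4  b=5  b=6  b=7  b=8  b=9
a=0:    L    L    L    L    L    W    W    W    W    W
a=1:    W    W    W    W    W    L    L    L    L    L
a=2:    L    L    L    L    L    W    W    W    W    W
a=3:    W    W    W    W    W    L    L    L    L    L
a=4:    W    W    W    W    W    W    W    W    W    W
a=5:    L    L    L    L    L    W    W    W    W    W
a=6:    W    W    W    W    W    L    L    L    L    L
a=7:    L    L    L    L    L    W    W    W    W    W
Cells with no legal move (terminal, hence L): (0,0), (0,1), (0,2), (0,3), (0,4).
The remaining L cells, each justified by listing all of its moves:
(1,5): L (options (0,5)(W), (1,0)(W) are all W)
(1,6): L (options (0,6)(W), (1,1)(W) are all W)
(1,7): L (options (0,7)(W), (1,2)(W) are all W)
(1,8): L (options (0,8)(W), (1,3)(W) are all W)
(1,9): L (options (0,9)(W), (1,4)(W) are all W)
(2,0): L (sole option (1,0)(W) is W)
(2,1): L (sole option (1,1)(W) is W)
(2,2): L (sole option (1,2)(W) is W)
(2,3): L (sole option (1,3)(W) is W)
(2,4): L (sole option (1,4)(W) is W)
(3,5): L (options (2,5)(W), (3,0)(W) are all W)
(3,6): L (options (2,6)(W), (3,1)(W) are all W)
(3,7): L (options (2,7)(W), (3,2)(W) are all W)
(3,8): L (options (2,8)(W), (3,3)(W) are all W)
(3,9): L (options (2,9)(W), (3,4)(W) are all W)
(5,0): L (options (4,0)(W), (1,0)(W) are all W)
(5,1): L (options (4,1)(W), (1,1)(W) are all W)
(5,2): L (options (4,2)(W), (1,2)(W) are all W)
(5,3): L (options (4,3)(W), (1,3)(W) are all W)
(5,4): L (options (4,4)(W), (1,4)(W) are all W)
(6,5): L (options (5,5)(W), (2,5)(W), (6,0)(W) are all W)
(6,6): L (options (5,6)(W), (2,6)(W), (6,1)(W) are all W)
(6,7): L (options (5,7)(W), (2,7)(W), (6,2)(W) are all W)
(6,8): L (options (5,8)(W), (2,8)(W), (6,3)(W) are all W)
(6,9): L (options (5,9)(W), (2,9)(W), (6,4)(W) are all W)
(7,0): L (options (6,0)(W), (3,0)(W) are all W)
(7,1): L (options (6,1)(W), (3,1)(W) are all W)
(7,2): L (options (6,2)(W), (3,2)(W) are all W)
(7,3): L (options (6,3)(W), (3,3)(W) are all W)
(7,4): L (options (6,4)(W), (3,4)(W) are all W)
Every other cell has at least one move into one of the L cells above, so it is W.
L cells per row: a=0: 5, a=1: 5, a=2: 5, a=3: 5, a=4: 0, a=5: 5, a=6: 5, a=7: 5; total 35.

35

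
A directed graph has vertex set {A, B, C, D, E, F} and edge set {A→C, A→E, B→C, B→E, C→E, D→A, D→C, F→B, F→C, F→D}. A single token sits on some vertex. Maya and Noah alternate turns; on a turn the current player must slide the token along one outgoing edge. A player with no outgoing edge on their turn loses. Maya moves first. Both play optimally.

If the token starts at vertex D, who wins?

Noah wins.

Compute win/loss labels from the base case upward. A position with no move is L. Any other position is W if it can reach an L in one move, else L.
Every edge goes from a vertex to one that appears earlier in the order E, C, A, B, D, F, so processing vertices in that order labels each vertex after all of its successors.
E: no outgoing edge → L
C: reaches L-position E → W
A: reaches L-position E → W
B: reaches L-position E → W
D: only reaches A(W), C(W), all W → L
F: reaches L-position D → W
The starting position D is L: whatever Maya does, the opponent receives a W position.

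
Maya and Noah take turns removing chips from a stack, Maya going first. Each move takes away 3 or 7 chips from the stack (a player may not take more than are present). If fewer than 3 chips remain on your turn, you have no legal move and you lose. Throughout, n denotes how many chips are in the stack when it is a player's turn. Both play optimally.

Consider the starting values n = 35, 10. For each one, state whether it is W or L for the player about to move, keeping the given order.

Use the standard recursion: the mover loses at a terminal position; elsewhere, the mover wins exactly when some move hands the opponent an L position.
n=0: no move → L
n=1: no move → L
n=2: no move → L
n=3: can move to 0, which is L ⇒ W
n=4: can move to 1, which is L ⇒ W
n=5: can move to 2, which is L ⇒ W
n=6: the only move is to 3(W), a W ⇒ L
n=7: can move to 0, which is L ⇒ W
n=8: can move to 1, which is L ⇒ W
n=9: can move to 6, which is L ⇒ W
n=10: moves to 7(W), 3(W); every one is W ⇒ L
n=11: moves to 8(W), 4(W); every one is W ⇒ L
n=12: moves to 9(W), 5(W); every one is W ⇒ L
n=13: can move to 10, which is L ⇒ W
n=14: can move to 11, which is L ⇒ W
n=15: can move to 12, which is L ⇒ W
n=16: moves to 13(W), 9(W); every one is W ⇒ L
n=17: can move to 10, which is L ⇒ W
n=18: can move to 11, which is L ⇒ W
n=19: can move to 16, which is L ⇒ W
n=20: moves to 17(W), 13(W); every one is W ⇒ L
n=21: moves to 18(W), 14(W); every one is W ⇒ L
n=22: moves to 19(W), 15(W); every one is W ⇒ L
n=23: can move to 20, which is L ⇒ W
n=24: can move to 21, which is L ⇒ W
n=25: can move to 22, which is L ⇒ W
n=26: moves to 23(W), 19(W); every one is W ⇒ L
n=27: can move to 20, which is L ⇒ W
n=28: can move to 21, which is L ⇒ W
n=29: can move to 26, which is L ⇒ W
n=30: moves to 27(W), 23(W); every one is W ⇒ L
n=31: moves to 28(W), 24(W); every one is W ⇒ L
n=32: moves to 29(W), 25(W); every one is W ⇒ L
n=33: can move to 30, which is L ⇒ W
n=34: can move to 31, which is L ⇒ W
n=35: can move to 32, which is L ⇒ W

35: W, 10: L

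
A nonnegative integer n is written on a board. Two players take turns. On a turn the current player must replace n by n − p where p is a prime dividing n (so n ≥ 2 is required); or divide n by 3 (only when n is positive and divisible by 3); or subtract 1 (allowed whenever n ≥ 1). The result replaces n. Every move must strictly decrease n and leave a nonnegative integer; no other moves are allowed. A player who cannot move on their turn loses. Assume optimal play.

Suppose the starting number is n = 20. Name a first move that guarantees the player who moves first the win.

Move to 18.

Build the W/L table. Terminal = L. A non-terminal position is W if it has a move to some L; otherwise it is L.
n=0: no move → L
n=1: reaches L-position 0 → W
n=2: reaches L-position 0 → W
n=3: reaches L-position 0 → W
n=4: only reaches 2(W), 3(W), all W → L
n=5: reaches L-position 0 → W
n=6: reaches L-position 4 → W
n=7: reaches L-position 0 → W
n=8: only reaches 6(W), 7(W), all W → L
n=9: reaches L-position 8 → W
n=10: reaches L-position 8 → W
n=11: reaches L-position 0 → W
n=12: reaches L-position 4 → W
n=13: reaches L-position 0 → W
n=14: only reaches 7(W), 12(W), 13(W), all W → L
n=15: reaches L-position 14 → W
n=16: reaches L-position 14 → W
n=17: reaches L-position 0 → W
n=18: only reaches 6(W), 15(W), 16(W), 17(W), all W → L
n=19: reaches L-position 0 → W
n=20: reaches L-position 18 → W
From 20, the L positions reachable in one move are: 18.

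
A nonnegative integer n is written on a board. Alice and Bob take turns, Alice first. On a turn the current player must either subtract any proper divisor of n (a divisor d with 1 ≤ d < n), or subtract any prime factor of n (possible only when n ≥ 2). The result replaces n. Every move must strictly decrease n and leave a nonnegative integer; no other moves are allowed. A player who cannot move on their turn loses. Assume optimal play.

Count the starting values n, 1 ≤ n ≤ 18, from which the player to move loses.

Label each position W (a win for the player to move) or L (a loss). A position with no legal move is L; any other position is W exactly when some move reaches an L, and L when every move reaches a W.
n=0: no move → L
n=1: no move → L
n=2: →0(L), so W
n=3: →0(L), so W
n=4: →2(W), 3(W) — all W, so L
n=5: →0(L), so W
n=6: →4(L), so W
n=7: →0(L), so W
n=8: →4(L), so W
n=9: →6(W), 8(W) — all W, so L
n=10: →9(L), so W
n=11: →0(L), so W
n=12: →9(L), so W
n=13: →0(L), so W
n=14: →7(W), 12(W), 13(W) — all W, so L
n=15: →14(L), so W
n=16: →14(L), so W
n=17: →0(L), so W
n=18: →9(L), so W
L entries with 1 ≤ n ≤ 18 (n=0 is outside the asked range and is not counted): n = 1, 4, 9, 14; that makes 4.

4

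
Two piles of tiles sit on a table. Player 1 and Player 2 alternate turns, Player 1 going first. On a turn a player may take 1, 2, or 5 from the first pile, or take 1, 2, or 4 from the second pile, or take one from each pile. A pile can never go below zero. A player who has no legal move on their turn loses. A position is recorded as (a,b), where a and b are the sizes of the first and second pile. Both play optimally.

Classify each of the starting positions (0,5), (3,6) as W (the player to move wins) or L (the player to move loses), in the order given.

Label each position W (a win for the player to move) or L (a loss). A position with no legal move is L; any other position is W exactly when some move reaches an L, and L when every move reaches a W.
No move ever increases a pile, so every position that can arise here has a ≤ 3 and b ≤ 6; it is enough to label the cells with 0 ≤ a ≤ 3 and 0 ≤ b ≤ 6.
Every move lowers a or b (never raises either), so fill the grid row by row in increasing a, and left to right within a row: each cell's successors are then already labelled.
      b=0  b=1  b=2  b=3  b=4  b=5  b=6
a=0:    L    W    W    L    W    W    L
a=1:    W    W    L    W    W    L    W
a=2:    W    L    W    W    L    W    W
a=3:    L    W    W    L    W    W    L
Cells with no legal move (terminal, hence L): (0,0).
The remaining L cells, each justified by listing all of its moves:
(0,3): →(0,2)(W), (0,1)(W) — all W, so L
(0,6): →(0,5)(W), (0,4)(W), (0,2)(W) — all W, so L
(1,2): →(0,2)(W), (1,1)(W), (1,0)(W), (0,1)(W) — all W, so L
(1,5): →(0,5)(W), (1,4)(W), (1,3)(W), (1,1)(W), (0,4)(W) — all W, so L
(2,1): →(1,1)(W), (0,1)(W), (2,0)(W), (1,0)(W) — all W, so L
(2,4): →(1,4)(W), (0,4)(W), (2,3)(W), (2,2)(W), (2,0)(W), (1,3)(W) — all W, so L
(3,0): →(2,0)(W), (1,0)(W) — all W, so L
(3,3): →(2,3)(W), (1,3)(W), (3,2)(W), (3,1)(W), (2,2)(W) — all W, so L
(3,6): →(2,6)(W), (1,6)(W), (3,5)(W), (3,4)(W), (3,2)(W), (2,5)(W) — all W, so L
Every other cell has at least one move into one of the L cells above, so it is W.
(0,5): the move to (0,3) reaches an L cell, so W
(3,6): one of the L cells justified above, so L

(0,5): W, (3,6): L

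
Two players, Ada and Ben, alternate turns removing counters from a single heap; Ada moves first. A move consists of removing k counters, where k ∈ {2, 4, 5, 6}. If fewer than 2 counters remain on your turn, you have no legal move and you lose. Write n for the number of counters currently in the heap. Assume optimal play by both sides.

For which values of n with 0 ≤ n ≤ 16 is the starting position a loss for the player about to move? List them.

Label each position W (a win for the player to move) or L (a loss). A position with no legal move is L; any other position is W exactly when some move reaches an L, and L when every move reaches a W.
n=0: no move → L
n=1: no move → L
n=2: reaches L-position 0 → W
n=3: reaches L-position 1 → W
n=4: reaches L-position 0 → W
n=5: reaches L-position 1 → W
n=6: reaches L-position 1 → W
n=7: reaches L-position 1 → W
n=8: only reaches 6(W), 4(W), 3(W), 2(W), all W → L
n=9: only reaches 7(W), 5(W), 4(W), 3(W), all W → L
n=10: reaches L-position 8 → W
n=11: reaches L-position 9 → W
n=12: reaches L-position 8 → W
n=13: reaches L-position 9 → W
n=14: reaches L-position 9 → W
n=15: reaches L-position 9 → W
n=16: only reaches 14(W), 12(W), 11(W), 10(W), all W → L
Reading off the rows marked L gives the requested list; there are 5 such values of n.

0, 1, 8, 9, 16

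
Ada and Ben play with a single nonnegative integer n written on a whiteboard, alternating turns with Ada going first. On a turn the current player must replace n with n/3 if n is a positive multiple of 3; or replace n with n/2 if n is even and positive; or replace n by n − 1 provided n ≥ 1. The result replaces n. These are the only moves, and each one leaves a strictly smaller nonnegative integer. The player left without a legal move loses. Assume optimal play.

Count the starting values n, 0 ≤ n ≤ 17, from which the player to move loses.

8

Classify positions by backward induction: terminal positions (no move available) are L. From any other position, the mover wins iff some move reaches an L.
n=0: no move → L
n=1: can move to 0, which is L ⇒ W
n=2: the only move is to 1(W), a W ⇒ L
n=3: can move to 2, which is L ⇒ W
n=4: can move to 2, which is L ⇒ W
n=5: the only move is to 4(W), a W ⇒ L
n=6: can move to 2, which is L ⇒ W
n=7: the only move is to 6(W), a W ⇒ L
n=8: can move to 7, which is L ⇒ W
n=9: moves to 3(W), 8(W); every one is W ⇒ L
n=10: can move to 5, which is L ⇒ W
n=11: the only move is to 10(W), a W ⇒ L
n=12: can move to 11, which is L ⇒ W
n=13: the only move is to 12(W), a W ⇒ L
n=14: can move to 7, which is L ⇒ W
n=15: can move to 5, which is L ⇒ W
n=16: moves to 8(W), 15(W); every one is W ⇒ L
n=17: can move to 16, which is L ⇒ W
L entries with 0 ≤ n ≤ 17: n = 0, 2, 5, 7, 9, 11, 13, 16; that makes 8.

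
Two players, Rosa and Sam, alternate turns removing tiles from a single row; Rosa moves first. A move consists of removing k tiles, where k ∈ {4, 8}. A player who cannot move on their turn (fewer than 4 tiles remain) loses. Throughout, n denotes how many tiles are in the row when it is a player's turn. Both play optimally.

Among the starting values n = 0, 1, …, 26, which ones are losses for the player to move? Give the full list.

Label each position W (a win for the player to move) or L (a loss). A position with no legal move is L; any other position is W exactly when some move reaches an L, and L when every move reaches a W.
n=0: no move → L
n=1: no move → L
n=2: no move → L
n=3: no move → L
n=4: →0(L), so W
n=5: →1(L), so W
n=6: →2(L), so W
n=7: →3(L), so W
n=8: →0(L), so W
n=9: →1(L), so W
n=10: →2(L), so W
n=11: →3(L), so W
n=12: →8(W), 4(W) — all W, so L
n=13: →9(W), 5(W) — all W, so L
n=14: →10(W), 6(W) — all W, so L
n=15: →11(W), 7(W) — all W, so L
n=16: →12(L), so W
n=17: →13(L), so W
n=18: →14(L), so W
n=19: →15(L), so W
n=20: →12(L), so W
n=21: →13(L), so W
n=22: →14(L), so W
n=23: →15(L), so W
n=24: →20(W), 16(W) — all W, so L
n=25: →21(W), 17(W) — all W, so L
n=26: →22(W), 18(W) — all W, so L
The losing starting values of n are exactly the entries labelled L in this table (11 of them).

0, 1, 2, 3, 12, 13, 14, 15, 24, 25, 26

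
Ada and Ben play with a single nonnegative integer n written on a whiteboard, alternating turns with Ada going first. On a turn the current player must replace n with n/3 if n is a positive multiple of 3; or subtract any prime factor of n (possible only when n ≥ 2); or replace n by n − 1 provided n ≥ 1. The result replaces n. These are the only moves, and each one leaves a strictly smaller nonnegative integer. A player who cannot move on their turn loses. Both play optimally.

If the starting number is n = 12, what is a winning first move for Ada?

Move to 4.

Use the standard recursion: the mover loses at a terminal position; elsewhere, the mover wins exactly when some move hands the opponent an L position.
n=0: no move → L
n=1: →0(L), so W
n=2: →0(L), so W
n=3: →0(L), so W
n=4: →2(W), 3(W) — all W, so L
n=5: →0(L), so W
n=6: →4(L), so W
n=7: →0(L), so W
n=8: →6(W), 7(W) — all W, so L
n=9: →8(L), so W
n=10: →8(L), so W
n=11: →0(L), so W
n=12: →4(L), so W
From 12, the L positions reachable in one move are: 4.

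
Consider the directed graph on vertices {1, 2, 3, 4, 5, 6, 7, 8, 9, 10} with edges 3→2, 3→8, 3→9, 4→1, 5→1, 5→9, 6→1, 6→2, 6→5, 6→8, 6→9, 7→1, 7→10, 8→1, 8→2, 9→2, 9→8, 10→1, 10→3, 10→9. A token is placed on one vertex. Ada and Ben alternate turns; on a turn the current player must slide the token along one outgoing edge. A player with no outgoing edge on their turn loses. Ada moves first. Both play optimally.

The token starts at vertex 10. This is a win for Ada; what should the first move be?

Work bottom-up. With no move the player to move loses. Otherwise the position is W if at least one move leads to an L position for the opponent, and L if every move leads to a W.
Every edge goes from a vertex to one that appears earlier in the order 2, 1, 8, 9, 3, 5, 10, 4, 7, 6, so processing vertices in that order labels each vertex after all of its successors.
2: no outgoing edge → L
1: no outgoing edge → L
8: W (go to 1, an L position)
9: W (go to 2, an L position)
3: W (go to 2, an L position)
5: W (go to 1, an L position)
10: W (go to 1, an L position)
4: W (go to 1, an L position)
7: W (go to 1, an L position)
6: W (go to 1, an L position)
From 10, the L positions reachable in one move are: 1.

Move to 1.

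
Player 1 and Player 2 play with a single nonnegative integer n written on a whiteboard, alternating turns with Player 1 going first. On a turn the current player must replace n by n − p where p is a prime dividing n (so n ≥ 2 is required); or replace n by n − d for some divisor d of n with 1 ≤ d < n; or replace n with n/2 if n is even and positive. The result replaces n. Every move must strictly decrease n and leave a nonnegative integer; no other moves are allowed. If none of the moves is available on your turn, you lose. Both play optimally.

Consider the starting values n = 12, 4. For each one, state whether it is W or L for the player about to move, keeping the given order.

12: W, 4: L

Compute win/loss labels from the base case upward. A position with no move is L. Any other position is W if it can reach an L in one move, else L.
n=0: no move → L
n=1: no move → L
n=2: can move to 0, which is L ⇒ W
n=3: can move to 0, which is L ⇒ W
n=4: moves to 2(W), 3(W); every one is W ⇒ L
n=5: can move to 0, which is L ⇒ W
n=6: can move to 4, which is L ⇒ W
n=7: can move to 0, which is L ⇒ W
n=8: can move to 4, which is L ⇒ W
n=9: moves to 6(W), 8(W); every one is W ⇒ L
n=10: can move to 9, which is L ⇒ W
n=11: can move to 0, which is L ⇒ W
n=12: can move to 9, which is L ⇒ W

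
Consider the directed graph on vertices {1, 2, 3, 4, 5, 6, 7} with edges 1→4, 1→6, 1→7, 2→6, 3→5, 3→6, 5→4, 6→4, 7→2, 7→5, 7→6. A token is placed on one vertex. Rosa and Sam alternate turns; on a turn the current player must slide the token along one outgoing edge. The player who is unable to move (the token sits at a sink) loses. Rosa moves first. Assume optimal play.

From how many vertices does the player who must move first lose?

Use the standard recursion: the mover loses at a terminal position; elsewhere, the mover wins exactly when some move hands the opponent an L position.
Every edge goes from a vertex to one that appears earlier in the order 4, 6, 2, 5, 7, 1, 3, so processing vertices in that order labels each vertex after all of its successors.
4: no outgoing edge → L
6: reaches L-position 4 → W
2: only reaches 6(W), which is W → L
5: reaches L-position 4 → W
7: reaches L-position 2 → W
1: reaches L-position 4 → W
3: only reaches 5(W), 6(W), all W → L
The L vertices are 2, 3, 4; that is 3 in all.

3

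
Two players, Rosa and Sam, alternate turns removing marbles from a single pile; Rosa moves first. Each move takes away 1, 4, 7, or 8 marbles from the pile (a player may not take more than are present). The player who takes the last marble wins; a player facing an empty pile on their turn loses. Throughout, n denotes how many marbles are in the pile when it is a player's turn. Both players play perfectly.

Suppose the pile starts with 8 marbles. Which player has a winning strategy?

Rosa wins.

Build the W/L table. Terminal = L. A non-terminal position is W if it has a move to some L; otherwise it is L.
n=0: no move → L
n=1: W (go to 0, an L position)
n=2: L (sole option 1(W) is W)
n=3: W (go to 2, an L position)
n=4: W (go to 0, an L position)
n=5: L (options 4(W), 1(W) are all W)
n=6: W (go to 5, an L position)
n=7: W (go to 0, an L position)
n=8: W (go to 0, an L position)
From 8 Rosa can remove 8, leaving 0, reaching an L position.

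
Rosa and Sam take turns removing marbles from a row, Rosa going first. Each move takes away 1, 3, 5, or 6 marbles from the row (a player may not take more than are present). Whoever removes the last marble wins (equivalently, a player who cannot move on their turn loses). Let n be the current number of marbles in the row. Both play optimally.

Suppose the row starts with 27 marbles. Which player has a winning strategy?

Rosa wins.

Use the standard recursion: the mover loses at a terminal position; elsewhere, the mover wins exactly when some move hands the opponent an L position.
n=0: no move → L
n=1: reaches L-position 0 → W
n=2: only reaches 1(W), which is W → L
n=3: reaches L-position 2 → W
n=4: only reaches 3(W), 1(W), all W → L
n=5: reaches L-position 4 → W
n=6: reaches L-position 0 → W
n=7: reaches L-position 4 → W
n=8: reaches L-position 2 → W
n=9: reaches L-position 4 → W
n=10: reaches L-position 4 → W
n=11: only reaches 10(W), 8(W), 6(W), 5(W), all W → L
n=12: reaches L-position 11 → W
n=13: only reaches 12(W), 10(W), 8(W), 7(W), all W → L
n=14: reaches L-position 13 → W
n=15: only reaches 14(W), 12(W), 10(W), 9(W), all W → L
n=16: reaches L-position 15 → W
n=17: reaches L-position 11 → W
n=18: reaches L-position 15 → W
n=19: reaches L-position 13 → W
n=20: reaches L-position 15 → W
n=21: reaches L-position 15 → W
n=22: only reaches 21(W), 19(W), 17(W), 16(W), all W → L
n=23: reaches L-position 22 → W
n=24: only reaches 23(W), 21(W), 19(W), 18(W), all W → L
n=25: reaches L-position 24 → W
n=26: only reaches 25(W), 23(W), 21(W), 20(W), all W → L
n=27: reaches L-position 26 → W
The starting position 27 is W: Rosa should remove 1, leaving 26, handing over an L position.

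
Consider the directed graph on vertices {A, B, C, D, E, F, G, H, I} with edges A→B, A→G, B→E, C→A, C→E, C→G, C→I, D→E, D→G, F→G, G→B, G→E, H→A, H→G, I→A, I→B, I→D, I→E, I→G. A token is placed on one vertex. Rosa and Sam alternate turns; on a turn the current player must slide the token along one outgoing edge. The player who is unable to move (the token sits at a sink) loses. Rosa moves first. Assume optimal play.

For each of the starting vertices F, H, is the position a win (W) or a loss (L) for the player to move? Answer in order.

F: L, H: W

Classify positions by backward induction: terminal positions (no move available) are L. From any other position, the mover wins iff some move reaches an L.
Every edge goes from a vertex to one that appears earlier in the order E, B, G, A, H, D, I, C, F, so processing vertices in that order labels each vertex after all of its successors.
E: no outgoing edge → L
B: reaches L-position E → W
G: reaches L-position E → W
A: only reaches G(W), B(W), all W → L
H: reaches L-position A → W
D: reaches L-position E → W
I: reaches L-position A → W
C: reaches L-position A → W
F: only reaches G(W), which is W → L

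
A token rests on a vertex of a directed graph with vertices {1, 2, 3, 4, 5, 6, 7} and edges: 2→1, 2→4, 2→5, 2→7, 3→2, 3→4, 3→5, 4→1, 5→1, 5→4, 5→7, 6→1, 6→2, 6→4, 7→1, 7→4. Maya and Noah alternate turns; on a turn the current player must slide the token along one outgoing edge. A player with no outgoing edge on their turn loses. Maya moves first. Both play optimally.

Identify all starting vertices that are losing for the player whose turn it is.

Label each position W (a win for the player to move) or L (a loss). A position with no legal move is L; any other position is W exactly when some move reaches an L, and L when every move reaches a W.
Every edge goes from a vertex to one that appears earlier in the order 1, 4, 7, 5, 2, 6, 3, so processing vertices in that order labels each vertex after all of its successors.
1: no outgoing edge → L
4: reaches L-position 1 → W
7: reaches L-position 1 → W
5: reaches L-position 1 → W
2: reaches L-position 1 → W
6: reaches L-position 1 → W
3: only reaches 2(W), 5(W), 4(W), all W → L
The losing starting vertices are exactly the entries labelled L in this table (2 of them).

1, 3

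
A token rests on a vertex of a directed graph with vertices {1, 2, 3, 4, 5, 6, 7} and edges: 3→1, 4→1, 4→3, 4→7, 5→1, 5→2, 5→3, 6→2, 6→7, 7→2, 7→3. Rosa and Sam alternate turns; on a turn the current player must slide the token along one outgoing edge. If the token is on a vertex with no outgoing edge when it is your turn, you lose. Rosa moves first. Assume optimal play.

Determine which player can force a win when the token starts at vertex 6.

Rosa wins.

Positions with no move are L. A position that does have a move is losing for the player to move precisely when every available move leads to a winning position for the opponent. Fill in the labels:
Every edge goes from a vertex to one that appears earlier in the order 2, 1, 3, 7, 4, 5, 6, so processing vertices in that order labels each vertex after all of its successors.
2: no outgoing edge → L
1: no outgoing edge → L
3: can move to 1, which is L ⇒ W
7: can move to 2, which is L ⇒ W
4: can move to 1, which is L ⇒ W
5: can move to 1, which is L ⇒ W
6: can move to 2, which is L ⇒ W
The starting position 6 is W: Rosa should move to 2, handing over an L position.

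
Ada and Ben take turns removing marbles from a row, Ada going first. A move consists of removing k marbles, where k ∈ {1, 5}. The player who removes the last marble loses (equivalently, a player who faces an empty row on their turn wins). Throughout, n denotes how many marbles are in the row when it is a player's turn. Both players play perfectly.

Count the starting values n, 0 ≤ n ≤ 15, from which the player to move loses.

Compute win/loss labels from the base case upward. A position with no move is W. Any other position is W if it can reach an L in one move, else L.
n=0: no move; the opponent has just taken the last marble and therefore loses → W
n=1: →0(W) only, which is W, so L
n=2: →1(L), so W
n=3: →2(W) only, which is W, so L
n=4: →3(L), so W
n=5: →4(W), 0(W) — all W, so L
n=6: →5(L), so W
n=7: →6(W), 2(W) — all W, so L
n=8: →7(L), so W
n=9: →8(W), 4(W) — all W, so L
n=10: →9(L), so W
n=11: →10(W), 6(W) — all W, so L
n=12: →11(L), so W
n=13: →12(W), 8(W) — all W, so L
n=14: →13(L), so W
n=15: →14(W), 10(W) — all W, so L
L entries with 0 ≤ n ≤ 15: n = 1, 3, 5, 7, 9, 11, 13, 15; that makes 8.

8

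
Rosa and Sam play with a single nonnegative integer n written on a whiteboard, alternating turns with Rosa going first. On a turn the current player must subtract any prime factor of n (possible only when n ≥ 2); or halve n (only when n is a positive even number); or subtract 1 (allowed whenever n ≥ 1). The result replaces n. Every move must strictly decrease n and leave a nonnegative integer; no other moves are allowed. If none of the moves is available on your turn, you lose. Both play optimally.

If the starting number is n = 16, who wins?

Rosa wins.

Build the W/L table. Terminal = L. A non-terminal position is W if it has a move to some L; otherwise it is L.
n=0: no move → L
n=1: W (go to 0, an L position)
n=2: W (go to 0, an L position)
n=3: W (go to 0, an L position)
n=4: L (options 2(W), 3(W) are all W)
n=5: W (go to 0, an L position)
n=6: W (go to 4, an L position)
n=7: W (go to 0, an L position)
n=8: W (go to 4, an L position)
n=9: L (options 6(W), 8(W) are all W)
n=10: W (go to 9, an L position)
n=11: W (go to 0, an L position)
n=12: W (go to 9, an L position)
n=13: W (go to 0, an L position)
n=14: L (options 7(W), 12(W), 13(W) are all W)
n=15: W (go to 14, an L position)
n=16: W (go to 14, an L position)
The starting position 16 is W: Rosa should move to 14, handing over an L position.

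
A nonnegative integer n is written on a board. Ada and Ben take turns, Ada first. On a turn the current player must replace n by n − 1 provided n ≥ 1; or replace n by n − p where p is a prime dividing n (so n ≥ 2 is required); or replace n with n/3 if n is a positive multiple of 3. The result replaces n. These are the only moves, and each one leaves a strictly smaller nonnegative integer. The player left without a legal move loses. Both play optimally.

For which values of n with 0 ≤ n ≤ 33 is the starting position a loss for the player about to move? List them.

0, 4, 8, 14, 18, 22, 25, 27, 32

Positions with no move are L. A position that does have a move is losing for the player to move precisely when every available move leads to a winning position for the opponent. Fill in the labels:
n=0: no move → L
n=1: reaches L-position 0 → W
n=2: reaches L-position 0 → W
n=3: reaches L-position 0 → W
n=4: only reaches 2(W), 3(W), all W → L
n=5: reaches L-position 0 → W
n=6: reaches L-position 4 → W
n=7: reaches L-position 0 → W
n=8: only reaches 6(W), 7(W), all W → L
n=9: reaches L-position 8 → W
n=10: reaches L-position 8 → W
n=11: reaches L-position 0 → W
n=12: reaches L-position 4 → W
n=13: reaches L-position 0 → W
n=14: only reaches 7(W), 12(W), 13(W), all W → L
n=15: reaches L-position 14 → W
n=16: reaches L-position 14 → W
n=17: reaches L-position 0 → W
n=18: only reaches 6(W), 15(W), 16(W), 17(W), all W → L
n=19: reaches L-position 0 → W
n=20: reaches L-position 18 → W
n=21: reaches L-position 14 → W
n=22: only reaches 11(W), 20(W), 21(W), all W → L
n=23: reaches L-position 0 → W
n=24: reaches L-position 8 → W
n=25: only reaches 20(W), 24(W), all W → L
n=26: reaches L-position 25 → W
n=27: only reaches 9(W), 24(W), 26(W), all W → L
n=28: reaches L-position 27 → W
n=29: reaches L-position 0 → W
n=30: reaches L-position 25 → W
n=31: reaches L-position 0 → W
n=32: only reaches 30(W), 31(W), all W → L
n=33: reaches L-position 22 → W
Reading off the rows marked L gives the requested list; there are 9 such values of n.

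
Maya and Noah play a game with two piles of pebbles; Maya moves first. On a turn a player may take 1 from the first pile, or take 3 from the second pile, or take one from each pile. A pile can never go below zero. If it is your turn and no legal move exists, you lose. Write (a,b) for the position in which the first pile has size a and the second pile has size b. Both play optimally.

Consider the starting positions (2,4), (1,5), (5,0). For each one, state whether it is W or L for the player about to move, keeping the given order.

Use the standard recursion: the mover loses at a terminal position; elsewhere, the mover wins exactly when some move hands the opponent an L position.
No move ever increases a pile, so every position that can arise here has a ≤ 5 and b ≤ 5; it is enough to label the cells with 0 ≤ a ≤ 5 and 0 ≤ b ≤ 5.
Every move lowers a or b (never raises either), so fill the grid row by row in increasing a, and left to right within a row: each cell's successors are then already labelled.
      b=0  b=1  b=2  b=3  b=4  b=5
a=0:    L    L    L    W    W    W
a=1:    W    W    W    W    L    L
a=2:    L    L    L    W    W    W
a=3:    W    W    W    W    L    L
a=4:    L    L    L    W    W    W
a=5:    W    W    W    W    L    L
Cells with no legal move (terminal, hence L): (0,0), (0,1), (0,2).
The remaining L cells, each justified by listing all of its moves:
(1,4): moves to (0,4)(W), (1,1)(W), (0,3)(W); every one is W ⇒ L
(1,5): moves to (0,5)(W), (1,2)(W), (0,4)(W); every one is W ⇒ L
(2,0): the only move is to (1,0)(W), a W ⇒ L
(2,1): moves to (1,1)(W), (1,0)(W); every one is W ⇒ L
(2,2): moves to (1,2)(W), (1,1)(W); every one is W ⇒ L
(3,4): moves to (2,4)(W), (3,1)(W), (2,3)(W); every one is W ⇒ L
(3,5): moves to (2,5)(W), (3,2)(W), (2,4)(W); every one is W ⇒ L
(4,0): the only move is to (3,0)(W), a W ⇒ L
(4,1): moves to (3,1)(W), (3,0)(W); every one is W ⇒ L
(4,2): moves to (3,2)(W), (3,1)(W); every one is W ⇒ L
(5,4): moves to (4,4)(W), (5,1)(W), (4,3)(W); every one is W ⇒ L
(5,5): moves to (4,5)(W), (5,2)(W), (4,4)(W); every one is W ⇒ L
Every other cell has at least one move into one of the L cells above, so it is W.
(2,4): the move to (1,4) reaches an L cell, so W
(1,5): one of the L cells justified above, so L
(5,0): the move to (4,0) reaches an L cell, so W

(2,4): W, (1,5): L, (5,0): W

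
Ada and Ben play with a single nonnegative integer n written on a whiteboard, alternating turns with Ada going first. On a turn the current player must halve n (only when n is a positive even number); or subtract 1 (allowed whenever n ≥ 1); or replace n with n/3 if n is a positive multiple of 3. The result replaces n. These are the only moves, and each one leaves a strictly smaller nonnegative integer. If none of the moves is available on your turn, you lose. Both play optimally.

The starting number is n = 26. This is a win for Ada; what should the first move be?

Move to 13.

Build the W/L table. Terminal = L. A non-terminal position is W if it has a move to some L; otherwise it is L.
n=0: no move → L
n=1: reaches L-position 0 → W
n=2: only reaches 1(W), which is W → L
n=3: reaches L-position 2 → W
n=4: reaches L-position 2 → W
n=5: only reaches 4(W), which is W → L
n=6: reaches L-position 2 → W
n=7: only reaches 6(W), which is W → L
n=8: reaches L-position 7 → W
n=9: only reaches 3(W), 8(W), all W → L
n=10: reaches L-position 5 → W
n=11: only reaches 10(W), which is W → L
n=12: reaches L-position 11 → W
n=13: only reaches 12(W), which is W → L
n=14: reaches L-position 7 → W
n=15: reaches L-position 5 → W
n=16: only reaches 8(W), 15(W), all W → L
n=17: reaches L-position 16 → W
n=18: reaches L-position 9 → W
n=19: only reaches 18(W), which is W → L
n=20: reaches L-position 19 → W
n=21: reaches L-position 7 → W
n=22: reaches L-position 11 → W
n=23: only reaches 22(W), which is W → L
n=24: reaches L-position 23 → W
n=25: only reaches 24(W), which is W → L
n=26: reaches L-position 13 → W
From 26, the L positions reachable in one move are: 13, 25. Any move reaching one of these is winning.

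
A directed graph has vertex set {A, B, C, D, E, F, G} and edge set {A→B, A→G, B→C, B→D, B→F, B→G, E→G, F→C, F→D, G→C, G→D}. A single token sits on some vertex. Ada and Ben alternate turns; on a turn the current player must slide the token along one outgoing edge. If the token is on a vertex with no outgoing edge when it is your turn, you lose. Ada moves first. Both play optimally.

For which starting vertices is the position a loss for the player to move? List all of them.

A, C, D, E

Label each position W (a win for the player to move) or L (a loss). A position with no legal move is L; any other position is W exactly when some move reaches an L, and L when every move reaches a W.
Every edge goes from a vertex to one that appears earlier in the order D, C, F, G, E, B, A, so processing vertices in that order labels each vertex after all of its successors.
D: no outgoing edge → L
C: no outgoing edge → L
F: →C(L), so W
G: →C(L), so W
E: →G(W) only, which is W, so L
B: →C(L), so W
A: →B(W), G(W) — all W, so L
The losing starting vertices are exactly the entries labelled L in this table (4 of them).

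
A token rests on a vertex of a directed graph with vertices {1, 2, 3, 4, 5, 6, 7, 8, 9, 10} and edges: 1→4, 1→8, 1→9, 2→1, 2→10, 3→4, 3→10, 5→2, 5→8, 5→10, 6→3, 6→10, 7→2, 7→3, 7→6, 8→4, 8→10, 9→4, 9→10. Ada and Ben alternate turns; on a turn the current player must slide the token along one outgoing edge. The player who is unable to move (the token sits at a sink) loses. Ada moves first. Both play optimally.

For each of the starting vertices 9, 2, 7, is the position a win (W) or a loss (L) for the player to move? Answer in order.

Positions with no move are L. A position that does have a move is losing for the player to move precisely when every available move leads to a winning position for the opponent. Fill in the labels:
Every edge goes from a vertex to one that appears earlier in the order 10, 4, 8, 3, 9, 1, 2, 5, 6, 7, so processing vertices in that order labels each vertex after all of its successors.
10: no outgoing edge → L
4: no outgoing edge → L
8: W (go to 4, an L position)
3: W (go to 4, an L position)
9: W (go to 4, an L position)
1: W (go to 4, an L position)
2: W (go to 10, an L position)
5: W (go to 10, an L position)
6: W (go to 10, an L position)
7: L (options 6(W), 2(W), 3(W) are all W)

9: W, 2: W, 7: L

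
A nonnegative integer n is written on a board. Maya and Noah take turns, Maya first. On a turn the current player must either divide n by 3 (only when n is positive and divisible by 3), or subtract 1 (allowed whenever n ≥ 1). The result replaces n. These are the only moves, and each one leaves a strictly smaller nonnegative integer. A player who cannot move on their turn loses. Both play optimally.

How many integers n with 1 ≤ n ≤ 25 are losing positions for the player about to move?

11

Build the W/L table. Terminal = L. A non-terminal position is W if it has a move to some L; otherwise it is L.
n=0: no move → L
n=1: reaches L-position 0 → W
n=2: only reaches 1(W), which is W → L
n=3: reaches L-position 2 → W
n=4: only reaches 3(W), which is W → L
n=5: reaches L-position 4 → W
n=6: reaches L-position 2 → W
n=7: only reaches 6(W), which is W → L
n=8: reaches L-position 7 → W
n=9: only reaches 3(W), 8(W), all W → L
n=10: reaches L-position 9 → W
n=11: only reaches 10(W), which is W → L
n=12: reaches L-position 4 → W
n=13: only reaches 12(W), which is W → L
n=14: reaches L-position 13 → W
n=15: only reaches 5(W), 14(W), all W → L
n=16: reaches L-position 15 → W
n=17: only reaches 16(W), which is W → L
n=18: reaches L-position 17 → W
n=19: only reaches 18(W), which is W → L
n=20: reaches L-position 19 → W
n=21: reaches L-position 7 → W
n=22: only reaches 21(W), which is W → L
n=23: reaches L-position 22 → W
n=24: only reaches 8(W), 23(W), all W → L
n=25: reaches L-position 24 → W
L entries with 1 ≤ n ≤ 25 (n=0 is outside the asked range and is not counted): n = 2, 4, 7, 9, 11, 13, 15, 17, 19, 22, 24; that makes 11.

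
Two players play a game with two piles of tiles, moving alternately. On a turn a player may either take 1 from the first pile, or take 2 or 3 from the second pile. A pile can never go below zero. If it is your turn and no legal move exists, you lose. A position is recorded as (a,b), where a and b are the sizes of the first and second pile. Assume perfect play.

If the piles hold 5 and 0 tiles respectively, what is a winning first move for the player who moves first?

Move to (4,0).

Positions with no move are L. A position that does have a move is losing for the player to move precisely when every available move leads to a winning position for the opponent. Fill in the labels:
No move ever increases a pile, so every position that can arise here has a ≤ 5 and b ≤ 0; it is enough to label the cells with 0 ≤ a ≤ 5 and 0 ≤ b ≤ 0.
Every move lowers a or b (never raises either), so fill the grid row by row in increasing a, and left to right within a row: each cell's successors are then already labelled.
      b=0
a=0:    L
a=1:    W
a=2:    L
a=3:    W
a=4:    L
a=5:    W
Cells with no legal move (terminal, hence L): (0,0).
The remaining L cells, each justified by listing all of its moves:
(2,0): only reaches (1,0)(W), which is W → L
(4,0): only reaches (3,0)(W), which is W → L
Every other cell has at least one move into one of the L cells above, so it is W.
From (5,0), the L positions reachable in one move are: (4,0).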